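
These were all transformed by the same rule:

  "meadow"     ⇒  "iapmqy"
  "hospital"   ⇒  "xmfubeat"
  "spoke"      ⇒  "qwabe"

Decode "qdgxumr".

failure

The output letters match the input read backwards, each shifted +12: meadow reversed is wodaem. Read the word backwards and shift each letter +12.
Decoding qdgxumr: shift back: q−12=e, d−12=r, g−12=u, x−12=l, u−12=i, m−12=a, r−12=f → eruliaf; then reverse → failure.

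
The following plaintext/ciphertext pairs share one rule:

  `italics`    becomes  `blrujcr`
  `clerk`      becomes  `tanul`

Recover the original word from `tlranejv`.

maverick

The word is reversed, then every letter is shifted forward by 9.
Undoing it on tlranejv: shift back: t−9=k, l−9=c, r−9=i, a−9=r, n−9=e, e−9=v, j−9=a, v−9=m → kcirevam; then reverse → maverick.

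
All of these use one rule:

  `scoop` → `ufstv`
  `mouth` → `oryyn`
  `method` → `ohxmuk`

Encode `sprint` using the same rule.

In scoop: s→u is +2, c→f is +3, o→s is +4, o→t is +5 — the shift increases by 1 each position. Letter i (0-indexed) is shifted by i+2, so successive shifts are 2, 3, 4, ….
On sprint: s+2=u, p+3=s, r+4=v, i+5=n, n+6=t, t+7=a.

usvnta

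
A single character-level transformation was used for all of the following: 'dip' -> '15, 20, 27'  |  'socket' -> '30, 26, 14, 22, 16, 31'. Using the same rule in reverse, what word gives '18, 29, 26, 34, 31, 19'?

d is letter #4 and maps to 15: an offset of 11. Letters become their 1-based position plus 11 (so a→12, b→13, …).
Reversing it on 18, 29, 26, 34, 31, 19: 18→(18−11)÷1=7=g, 29→(29−11)÷1=18=r, 26→(26−11)÷1=15=o, 34→(34−11)÷1=23=w, 31→(31−11)÷1=20=t, 19→(19−11)÷1=8=h.

growth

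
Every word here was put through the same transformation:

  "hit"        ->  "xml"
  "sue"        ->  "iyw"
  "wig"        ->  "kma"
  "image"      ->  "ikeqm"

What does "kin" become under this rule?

rmo

Read the word backwards and shift each letter +4.
On kin: reverse → nik; then shift: n+4=r, i+4=m, k+4=o.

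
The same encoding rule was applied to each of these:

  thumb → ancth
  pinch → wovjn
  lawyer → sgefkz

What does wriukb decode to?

Shifts by position in thumb: pos 0: t→a (+7), pos 1: h→n (+6), pos 2: u→c (+8), pos 3: m→t (+7), pos 4: b→h (+6) — repeating every 3. The shifts repeat in a cycle of length 3: positions 0,1,… shift by +7, +6, +8, then the pattern repeats.
Undoing it on wriukb: w−7=p, r−6=l, i−8=a, u−7=n, k−6=e, b−8=t.

planet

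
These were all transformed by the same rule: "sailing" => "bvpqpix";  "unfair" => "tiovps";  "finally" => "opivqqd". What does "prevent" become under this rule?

s(18)→b(1) and a(0)→v(21) fit y≡9x+21 (mod 26); the inverse of 9 mod 26 is 3. This is an affine cipher: with a=0,…,z=25, each position x becomes (9x+21) mod 26.
For prevent: p(15)→9·15+21≡0=a; r(17)→9·17+21≡18=s; e(4)→9·4+21≡5=f; v(21)→9·21+21≡2=c; e(4)→9·4+21≡5=f; n(13)→9·13+21≡8=i; t(19)→9·19+21≡10=k (all mod 26).

asfcfik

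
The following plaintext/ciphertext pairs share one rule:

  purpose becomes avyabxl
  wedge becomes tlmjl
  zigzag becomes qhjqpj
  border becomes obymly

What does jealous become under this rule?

glpebvx

This is an affine cipher: with a=0,…,z=25, each position x becomes (25x+15) mod 26.
Applying it to jealous: j(9)→25·9+15≡6=g; e(4)→25·4+15≡11=l; a(0)→25·0+15≡15=p; l(11)→25·11+15≡4=e; o(14)→25·14+15≡1=b; u(20)→25·20+15≡21=v; s(18)→25·18+15≡23=x (all mod 26).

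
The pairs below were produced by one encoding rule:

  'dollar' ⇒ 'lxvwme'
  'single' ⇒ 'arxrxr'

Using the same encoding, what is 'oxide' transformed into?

wgsoq

In dollar: d→l is +8, o→x is +9, l→v is +10, l→w is +11 — the shift increases by 1 each position. The shift increases by 1 at each position, starting from +8: 8, 9, 10, ….
On oxide: o+8=w, x+9=g, i+10=s, d+11=o, e+12=q.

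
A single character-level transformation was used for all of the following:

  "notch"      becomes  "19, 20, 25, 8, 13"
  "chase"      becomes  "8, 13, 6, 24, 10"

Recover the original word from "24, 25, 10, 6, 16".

steak

Letters become their 1-based position plus 5 (so a→6, b→7, …).
Decoding 24, 25, 10, 6, 16: 24→(24−5)÷1=19=s, 25→(25−5)÷1=20=t, 10→(10−5)÷1=5=e, 6→(6−5)÷1=1=a, 16→(16−5)÷1=11=k.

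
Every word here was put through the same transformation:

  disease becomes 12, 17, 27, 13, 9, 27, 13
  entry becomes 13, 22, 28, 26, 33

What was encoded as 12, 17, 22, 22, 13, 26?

Letters become their 1-based position plus 8 (so a→9, b→10, …).
Undoing it on 12, 17, 22, 22, 13, 26: 12→(12−8)÷1=4=d, 17→(17−8)÷1=9=i, 22→(22−8)÷1=14=n, 22→(22−8)÷1=14=n, 13→(13−8)÷1=5=e, 26→(26−8)÷1=18=r.

dinner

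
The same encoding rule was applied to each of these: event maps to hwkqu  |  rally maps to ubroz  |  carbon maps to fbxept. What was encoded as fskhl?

creek

Shifts by position in event: pos 0: e→h (+3), pos 1: v→w (+1), pos 2: e→k (+6), pos 3: n→q (+3), pos 4: t→u (+1) — repeating every 3. It's a Vigenère-style cipher with numeric key [3,1,6]: position i shifts by key[i mod 3].
Reversing it on fskhl: f−3=c, s−1=r, k−6=e, h−3=e, l−1=k.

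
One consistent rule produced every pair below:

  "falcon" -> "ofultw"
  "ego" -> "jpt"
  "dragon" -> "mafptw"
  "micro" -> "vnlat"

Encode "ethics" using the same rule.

jcqnlb

The shift depends on letter class: consonant f→o is +9, but vowel a→f is +5. The rule splits by letter class: vowels +5, consonants +9.
Applying it to ethics: e(vowel)+5=j, t(cons)+9=c, h(cons)+9=q, i(vowel)+5=n, c(cons)+9=l, s(cons)+9=b.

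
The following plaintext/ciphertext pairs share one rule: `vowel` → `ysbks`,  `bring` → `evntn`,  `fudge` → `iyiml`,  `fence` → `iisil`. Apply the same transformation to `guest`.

In vowel: v→y is +3, o→s is +4, w→b is +5, e→k is +6 — the shift increases by 1 each position. Letter i (0-indexed) is shifted by i+3, so successive shifts are 3, 4, 5, ….
Applying it to guest: g+3=j, u+4=y, e+5=j, s+6=y, t+7=a.

jyjya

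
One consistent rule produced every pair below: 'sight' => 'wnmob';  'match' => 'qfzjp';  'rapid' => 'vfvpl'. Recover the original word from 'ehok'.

acid

Letter i (0-indexed) is shifted by i+4, so successive shifts are 4, 5, 6, ….
Decoding ehok: e−4=a, h−5=c, o−6=i, k−7=d.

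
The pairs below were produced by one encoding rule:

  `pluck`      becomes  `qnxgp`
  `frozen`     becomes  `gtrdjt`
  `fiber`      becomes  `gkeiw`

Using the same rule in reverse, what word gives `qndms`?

Each letter shifts forward by (position + 1), i.e. 1, 2, 3, … — the shift grows by one for each successive letter.
Reversing it on qndms: q−1=p, n−2=l, d−3=a, m−4=i, s−5=n.

plain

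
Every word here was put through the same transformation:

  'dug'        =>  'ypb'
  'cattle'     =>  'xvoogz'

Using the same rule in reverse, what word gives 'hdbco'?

might

Compare letters: d→y is +21, u→p is +21, g→b is +21 — a constant shift. Every letter moves 21 places later in the alphabet, wrapping around z→a.
Decoding hdbco: h−21=m, d−21=i, b−21=g, c−21=h, o−21=t.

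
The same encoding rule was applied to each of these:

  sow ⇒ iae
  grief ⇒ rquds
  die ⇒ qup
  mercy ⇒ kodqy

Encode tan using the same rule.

zmf

The word is reversed, then every letter is shifted forward by 12.
Applying it to tan: reverse → nat; then shift: n+12=z, a+12=m, t+12=f.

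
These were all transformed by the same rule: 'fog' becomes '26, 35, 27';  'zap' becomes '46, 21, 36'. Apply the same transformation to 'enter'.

f is letter #6 and maps to 26: an offset of 20. Letters become their 1-based position plus 20 (so a→21, b→22, …).
On enter: e=5→25, n=14→34, t=20→40, e=5→25, r=18→38.

25, 34, 40, 25, 38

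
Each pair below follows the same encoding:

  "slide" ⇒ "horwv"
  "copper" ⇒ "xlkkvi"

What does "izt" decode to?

rag

Each pair mirrors across the alphabet (s↔h, l↔o, i↔r): positions sum to 25. This is the alphabet-reversal cipher (Atbash): a becomes z, b becomes y, etc.
Reversing it on izt: i↔r, z↔a, t↔g.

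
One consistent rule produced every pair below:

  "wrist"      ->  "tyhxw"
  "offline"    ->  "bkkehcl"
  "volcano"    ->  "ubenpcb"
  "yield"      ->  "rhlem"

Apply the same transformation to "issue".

hxxvl

w(22)→t(19) and r(17)→y(24) fit y≡25x+15 (mod 26); the inverse of 25 mod 26 is 25. Treating letters as 0–25, the rule is x ↦ 25x + 15 (mod 26).
On issue: i(8)→25·8+15≡7=h; s(18)→25·18+15≡23=x; s(18)→25·18+15≡23=x; u(20)→25·20+15≡21=v; e(4)→25·4+15≡11=l (all mod 26).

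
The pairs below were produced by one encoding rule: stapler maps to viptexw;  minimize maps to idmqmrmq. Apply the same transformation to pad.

het

The output letters match the input read backwards, each shifted +4: stapler reversed is relpats. The word is reversed, then every letter is shifted forward by 4.
Applying it to pad: reverse → dap; then shift: d+4=h, a+4=e, p+4=t.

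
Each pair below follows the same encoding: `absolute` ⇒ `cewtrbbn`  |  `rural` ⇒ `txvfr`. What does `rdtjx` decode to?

In absolute: a→c is +2, b→e is +3, s→w is +4, o→t is +5 — the shift increases by 1 each position. The shift increases by 1 at each position, starting from +2: 2, 3, 4, ….
Undoing it on rdtjx: r−2=p, d−3=a, t−4=p, j−5=e, x−6=r.

paper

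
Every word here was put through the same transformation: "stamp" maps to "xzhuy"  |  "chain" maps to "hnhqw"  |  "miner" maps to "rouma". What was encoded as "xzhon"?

In stamp: s→x is +5, t→z is +6, a→h is +7, m→u is +8 — the shift increases by 1 each position. Letter i (0-indexed) is shifted by i+5, so successive shifts are 5, 6, 7, ….
Decoding xzhon: x−5=s, z−6=t, h−7=a, o−8=g, n−9=e.

stage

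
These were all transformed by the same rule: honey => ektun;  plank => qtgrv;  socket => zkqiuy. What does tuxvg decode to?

The output letters match the input read backwards, each shifted +6: honey reversed is yenoh. Two steps: reverse the string, then apply a Caesar shift of +6.
Decoding tuxvg: shift back: t−6=n, u−6=o, x−6=r, v−6=p, g−6=a → norpa; then reverse → apron.

apron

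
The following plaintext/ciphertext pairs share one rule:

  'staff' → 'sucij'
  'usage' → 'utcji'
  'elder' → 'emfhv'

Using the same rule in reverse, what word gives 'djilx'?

digit

In staff: s→s is +0, t→u is +1, a→c is +2, f→i is +3 — the shift increases by 1 each position. Letter i (0-indexed) is shifted by i+0, so successive shifts are 0, 1, 2, ….
Reversing it on djilx: d−0=d, j−1=i, i−2=g, l−3=i, x−4=t.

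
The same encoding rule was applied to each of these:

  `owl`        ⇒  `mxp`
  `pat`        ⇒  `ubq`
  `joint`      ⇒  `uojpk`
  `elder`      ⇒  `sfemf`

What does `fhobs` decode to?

range

The output letters match the input read backwards, each shifted +1: owl reversed is lwo. Read the word backwards and shift each letter +1.
Decoding fhobs: shift back: f−1=e, h−1=g, o−1=n, b−1=a, s−1=r → egnar; then reverse → range.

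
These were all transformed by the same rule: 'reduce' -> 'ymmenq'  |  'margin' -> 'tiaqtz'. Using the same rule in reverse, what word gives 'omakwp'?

herald

In reduce: r→y is +7, e→m is +8, d→m is +9, u→e is +10 — the shift increases by 1 each position. Each letter shifts forward by (position + 7), i.e. 7, 8, 9, … — the shift grows by one for each successive letter.
Decoding omakwp: o−7=h, m−8=e, a−9=r, k−10=a, w−11=l, p−12=d.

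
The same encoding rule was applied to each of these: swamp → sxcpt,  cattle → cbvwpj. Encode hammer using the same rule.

hbopiw

Letter i (0-indexed) is shifted by i+0, so successive shifts are 0, 1, 2, ….
For hammer: h+0=h, a+1=b, m+2=o, m+3=p, e+4=i, r+5=w.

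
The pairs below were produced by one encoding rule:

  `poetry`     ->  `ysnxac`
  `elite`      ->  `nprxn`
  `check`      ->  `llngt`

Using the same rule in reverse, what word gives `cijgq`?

Shifts by position in poetry: pos 0: p→y (+9), pos 1: o→s (+4), pos 2: e→n (+9), pos 3: t→x (+4) — repeating every 2. It's a Vigenère-style cipher with numeric key [9,4]: position i shifts by key[i mod 2].
Reversing it on cijgq: c−9=t, i−4=e, j−9=a, g−4=c, q−9=h.

teach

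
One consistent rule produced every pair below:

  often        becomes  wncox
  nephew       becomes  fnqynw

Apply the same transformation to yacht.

The output letters match the input read backwards, each shifted +9: often reversed is netfo. The word is reversed, then every letter is shifted forward by 9.
For yacht: reverse → thcay; then shift: t+9=c, h+9=q, c+9=l, a+9=j, y+9=h.

cqljh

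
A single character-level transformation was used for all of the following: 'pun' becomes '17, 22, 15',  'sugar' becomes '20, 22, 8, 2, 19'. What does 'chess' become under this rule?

p is letter #16 and maps to 17: an offset of 1. Each letter is replaced by its alphabet position (a=1..z=26) + 1.
For chess: c=3→4, h=8→9, e=5→6, s=19→20, s=19→20.

4, 9, 6, 20, 20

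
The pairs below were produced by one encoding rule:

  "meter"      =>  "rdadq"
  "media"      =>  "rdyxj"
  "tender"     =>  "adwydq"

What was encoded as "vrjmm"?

Treating letters as 0–25, the rule is x ↦ 5x + 9 (mod 26).
Undoing it on vrjmm: v(21)→21·(21−9)≡18=s; r(17)→21·(17−9)≡12=m; j(9)→21·(9−9)≡0=a; m(12)→21·(12−9)≡11=l; m(12)→21·(12−9)≡11=l (all mod 26).

small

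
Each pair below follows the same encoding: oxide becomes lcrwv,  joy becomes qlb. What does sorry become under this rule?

Letters are reflected about the middle of the alphabet (position → 25−position): Atbash.
For sorry: s↔h, o↔l, r↔i, r↔i, y↔b.

hliib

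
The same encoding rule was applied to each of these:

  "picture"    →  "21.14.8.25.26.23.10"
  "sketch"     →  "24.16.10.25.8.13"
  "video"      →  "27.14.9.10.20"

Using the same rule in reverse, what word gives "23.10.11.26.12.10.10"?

p is letter #16 and maps to 21: an offset of 5. Each letter is replaced by its alphabet position (a=1..z=26) + 5.
Reversing it on 23.10.11.26.12.10.10: 23→(23−5)÷1=18=r, 10→(10−5)÷1=5=e, 11→(11−5)÷1=6=f, 26→(26−5)÷1=21=u, 12→(12−5)÷1=7=g, 10→(10−5)÷1=5=e, 10→(10−5)÷1=5=e.

refugee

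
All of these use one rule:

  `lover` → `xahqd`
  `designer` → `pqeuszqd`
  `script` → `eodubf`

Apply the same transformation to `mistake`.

yuefmwq

Every letter moves 12 places later in the alphabet, wrapping around z→a.
Applying it to mistake: m+12=y, i+12=u, s+12=e, t+12=f, a+12=m, k+12=w, e+12=q.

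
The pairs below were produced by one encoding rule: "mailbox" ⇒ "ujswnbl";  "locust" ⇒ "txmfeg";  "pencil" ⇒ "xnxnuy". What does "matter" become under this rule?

Each letter shifts forward by (position + 8), i.e. 8, 9, 10, … — the shift grows by one for each successive letter.
For matter: m+8=u, a+9=j, t+10=d, t+11=e, e+12=q, r+13=e.

ujdeqe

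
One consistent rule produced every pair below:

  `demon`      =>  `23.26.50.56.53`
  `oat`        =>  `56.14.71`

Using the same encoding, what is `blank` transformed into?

d(#4)→23 and e(#5)→26: differences scale by 3, so n = 3·pos + 11. Each letter becomes 3×(its alphabet position, a=1..z=26) + 11.
Applying it to blank: b=2→17, l=12→47, a=1→14, n=14→53, k=11→44.

17.47.14.53.44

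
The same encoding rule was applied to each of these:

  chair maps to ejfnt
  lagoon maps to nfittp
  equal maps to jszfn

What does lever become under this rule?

njxjt

The shift depends on letter class: consonant c→e is +2, but vowel a→f is +5. The rule splits by letter class: vowels +5, consonants +2.
On lever: l(cons)+2=n, e(vowel)+5=j, v(cons)+2=x, e(vowel)+5=j, r(cons)+2=t.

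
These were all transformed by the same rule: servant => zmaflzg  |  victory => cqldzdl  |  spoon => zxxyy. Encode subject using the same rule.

zcktpog

In servant: s→z is +7, e→m is +8, r→a is +9, v→f is +10 — the shift increases by 1 each position. Each letter shifts forward by (position + 7), i.e. 7, 8, 9, … — the shift grows by one for each successive letter.
For subject: s+7=z, u+8=c, b+9=k, j+10=t, e+11=p, c+12=o, t+13=g.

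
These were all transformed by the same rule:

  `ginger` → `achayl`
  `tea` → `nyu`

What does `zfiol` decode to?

flour

Compare letters: g→a is +20, i→c is +20, n→h is +20 — a constant shift. Each letter is shifted forward by 20 in the alphabet (a Caesar shift of +20).
Undoing it on zfiol: z−20=f, f−20=l, i−20=o, o−20=u, l−20=r.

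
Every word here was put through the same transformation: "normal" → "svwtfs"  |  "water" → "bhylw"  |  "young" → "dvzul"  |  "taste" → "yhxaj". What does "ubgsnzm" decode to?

Shifts by position in normal: pos 0: n→s (+5), pos 1: o→v (+7), pos 2: r→w (+5), pos 3: m→t (+7) — repeating every 2. A repeating key of period 2 is used — shifts +5, +7 over and over.
Reversing it on ubgsnzm: u−5=p, b−7=u, g−5=b, s−7=l, n−5=i, z−7=s, m−5=h.

publish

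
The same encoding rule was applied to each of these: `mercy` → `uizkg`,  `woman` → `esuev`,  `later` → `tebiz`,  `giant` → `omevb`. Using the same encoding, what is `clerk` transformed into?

ktizs

Vowels shift forward by 4 and consonants shift forward by 8.
Applying it to clerk: c(cons)+8=k, l(cons)+8=t, e(vowel)+4=i, r(cons)+8=z, k(cons)+8=s.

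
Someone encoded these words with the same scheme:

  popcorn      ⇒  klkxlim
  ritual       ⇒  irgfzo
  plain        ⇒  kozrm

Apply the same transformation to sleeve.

Each letter is replaced by its mirror in the alphabet: a↔z, b↔y, c↔x, and so on (the Atbash cipher).
On sleeve: s↔h, l↔o, e↔v, e↔v, v↔e, e↔v.

hovvev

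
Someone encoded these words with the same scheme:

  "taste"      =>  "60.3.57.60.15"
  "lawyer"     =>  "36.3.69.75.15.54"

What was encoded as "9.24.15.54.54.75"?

cherry

The formula is n = 3×(alphabet index, a=1).
Reversing it on 9.24.15.54.54.75: 9→(9−0)÷3=3=c, 24→(24−0)÷3=8=h, 15→(15−0)÷3=5=e, 54→(54−0)÷3=18=r, 54→(54−0)÷3=18=r, 75→(75−0)÷3=25=y.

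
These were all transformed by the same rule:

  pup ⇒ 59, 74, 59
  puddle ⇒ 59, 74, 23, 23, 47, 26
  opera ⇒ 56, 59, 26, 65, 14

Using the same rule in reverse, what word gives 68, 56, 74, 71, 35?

south

With a=1..z=26, the number is 3·pos + 11.
Decoding 68, 56, 74, 71, 35: 68→(68−11)÷3=19=s, 56→(56−11)÷3=15=o, 74→(74−11)÷3=21=u, 71→(71−11)÷3=20=t, 35→(35−11)÷3=8=h.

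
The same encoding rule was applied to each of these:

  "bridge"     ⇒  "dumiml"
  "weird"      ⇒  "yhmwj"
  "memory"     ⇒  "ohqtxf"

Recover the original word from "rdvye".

In bridge: b→d is +2, r→u is +3, i→m is +4, d→i is +5 — the shift increases by 1 each position. Letter i (0-indexed) is shifted by i+2, so successive shifts are 2, 3, 4, ….
Undoing it on rdvye: r−2=p, d−3=a, v−4=r, y−5=t, e−6=y.

party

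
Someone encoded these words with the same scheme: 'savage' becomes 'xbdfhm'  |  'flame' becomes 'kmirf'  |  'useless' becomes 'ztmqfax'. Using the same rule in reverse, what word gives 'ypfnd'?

toxic

A repeating key of period 3 is used — shifts +5, +1, +8 over and over.
Decoding ypfnd: y−5=t, p−1=o, f−8=x, n−5=i, d−1=c.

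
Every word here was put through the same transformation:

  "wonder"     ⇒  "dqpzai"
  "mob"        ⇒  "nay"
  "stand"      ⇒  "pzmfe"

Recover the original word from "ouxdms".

Read the word backwards and shift each letter +12.
Reversing it on ouxdms: shift back: o−12=c, u−12=i, x−12=l, d−12=r, m−12=a, s−12=g → cilrag; then reverse → garlic.

garlic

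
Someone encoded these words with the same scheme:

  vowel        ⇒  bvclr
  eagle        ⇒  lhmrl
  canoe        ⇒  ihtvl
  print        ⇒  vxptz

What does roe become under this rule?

xvl

The rule splits by letter class: vowels +7, consonants +6.
On roe: r(cons)+6=x, o(vowel)+7=v, e(vowel)+7=l.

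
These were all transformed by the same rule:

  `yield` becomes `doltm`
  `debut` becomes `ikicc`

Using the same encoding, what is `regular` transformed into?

wkncukc

Letter i (0-indexed) is shifted by i+5, so successive shifts are 5, 6, 7, ….
On regular: r+5=w, e+6=k, g+7=n, u+8=c, l+9=u, a+10=k, r+11=c.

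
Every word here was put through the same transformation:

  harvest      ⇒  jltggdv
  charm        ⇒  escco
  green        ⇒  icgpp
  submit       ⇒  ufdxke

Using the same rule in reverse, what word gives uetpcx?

Shifts by position in harvest: pos 0: h→j (+2), pos 1: a→l (+11), pos 2: r→t (+2), pos 3: v→g (+11) — repeating every 2. The shifts repeat in a cycle of length 2: positions 0,1,… shift by +2, +11, then the pattern repeats.
Reversing it on uetpcx: u−2=s, e−11=t, t−2=r, p−11=e, c−2=a, x−11=m.

stream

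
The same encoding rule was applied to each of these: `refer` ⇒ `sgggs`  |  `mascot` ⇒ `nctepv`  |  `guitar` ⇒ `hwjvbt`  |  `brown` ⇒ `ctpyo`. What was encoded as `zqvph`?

Shifts by position in refer: pos 0: r→s (+1), pos 1: e→g (+2), pos 2: f→g (+1), pos 3: e→g (+2) — repeating every 2. It's a Vigenère-style cipher with numeric key [1,2]: position i shifts by key[i mod 2].
Undoing it on zqvph: z−1=y, q−2=o, v−1=u, p−2=n, h−1=g.

young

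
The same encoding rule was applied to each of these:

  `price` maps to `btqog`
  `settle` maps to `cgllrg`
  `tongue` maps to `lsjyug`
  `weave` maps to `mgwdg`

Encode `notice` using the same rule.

p(15)→b(1) and r(17)→t(19) fit y≡9x+22 (mod 26); the inverse of 9 mod 26 is 3. Treating letters as 0–25, the rule is x ↦ 9x + 22 (mod 26).
On notice: n(13)→9·13+22≡9=j; o(14)→9·14+22≡18=s; t(19)→9·19+22≡11=l; i(8)→9·8+22≡16=q; c(2)→9·2+22≡14=o; e(4)→9·4+22≡6=g (all mod 26).

jslqog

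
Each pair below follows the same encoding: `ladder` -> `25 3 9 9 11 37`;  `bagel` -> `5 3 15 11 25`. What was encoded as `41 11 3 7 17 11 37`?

teacher

With a=1..z=26, the number is 2·pos + 1.
Decoding 41 11 3 7 17 11 37: 41→(41−1)÷2=20=t, 11→(11−1)÷2=5=e, 3→(3−1)÷2=1=a, 7→(7−1)÷2=3=c, 17→(17−1)÷2=8=h, 11→(11−1)÷2=5=e, 37→(37−1)÷2=18=r.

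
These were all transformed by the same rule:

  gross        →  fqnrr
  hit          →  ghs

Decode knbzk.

local

Every letter moves 25 places later in the alphabet, wrapping around z→a.
Undoing it on knbzk: k−25=l, n−25=o, b−25=c, z−25=a, k−25=l.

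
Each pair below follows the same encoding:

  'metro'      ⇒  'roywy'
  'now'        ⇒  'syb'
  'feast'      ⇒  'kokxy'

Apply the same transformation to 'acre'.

The shift depends on letter class: consonant m→r is +5, but vowel e→o is +10. The rule splits by letter class: vowels +10, consonants +5.
Applying it to acre: a(vowel)+10=k, c(cons)+5=h, r(cons)+5=w, e(vowel)+10=o.

khwo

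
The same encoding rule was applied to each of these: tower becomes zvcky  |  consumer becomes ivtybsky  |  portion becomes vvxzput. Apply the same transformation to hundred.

Shifts by position in tower: pos 0: t→z (+6), pos 1: o→v (+7), pos 2: w→c (+6), pos 3: e→k (+6), pos 4: r→y (+7) — repeating every 3. A repeating key of period 3 is used — shifts +6, +7, +6 over and over.
Applying it to hundred: h+6=n, u+7=b, n+6=t, d+6=j, r+7=y, e+6=k, d+6=j.

nbtjykj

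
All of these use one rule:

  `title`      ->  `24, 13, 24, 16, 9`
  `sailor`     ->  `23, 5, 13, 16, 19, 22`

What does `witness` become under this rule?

The number is (letter's place in the alphabet, a=1) + 4.
For witness: w=23→27, i=9→13, t=20→24, n=14→18, e=5→9, s=19→23, s=19→23.

27, 13, 24, 18, 9, 23, 23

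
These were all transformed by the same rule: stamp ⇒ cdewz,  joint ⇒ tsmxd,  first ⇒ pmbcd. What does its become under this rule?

mdc

The shift depends on letter class: consonant s→c is +10, but vowel a→e is +4. Vowels shift forward by 4 and consonants shift forward by 10.
Applying it to its: i(vowel)+4=m, t(cons)+10=d, s(cons)+10=c.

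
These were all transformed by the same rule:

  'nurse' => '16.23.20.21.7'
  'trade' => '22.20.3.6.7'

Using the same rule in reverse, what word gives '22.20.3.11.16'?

n is letter #14 and maps to 16: an offset of 2. Letters become their 1-based position plus 2 (so a→3, b→4, …).
Decoding 22.20.3.11.16: 22→(22−2)÷1=20=t, 20→(20−2)÷1=18=r, 3→(3−2)÷1=1=a, 11→(11−2)÷1=9=i, 16→(16−2)÷1=14=n.

train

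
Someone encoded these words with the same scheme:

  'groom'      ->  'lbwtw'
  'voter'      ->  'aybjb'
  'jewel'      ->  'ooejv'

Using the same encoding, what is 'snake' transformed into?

Shifts by position in groom: pos 0: g→l (+5), pos 1: r→b (+10), pos 2: o→w (+8), pos 3: o→t (+5), pos 4: m→w (+10) — repeating every 3. It's a Vigenère-style cipher with numeric key [5,10,8]: position i shifts by key[i mod 3].
On snake: s+5=x, n+10=x, a+8=i, k+5=p, e+10=o.

xxipo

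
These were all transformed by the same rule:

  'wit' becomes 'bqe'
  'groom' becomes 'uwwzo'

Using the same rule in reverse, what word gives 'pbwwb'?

The output letters match the input read backwards, each shifted +8: wit reversed is tiw. The word is reversed, then every letter is shifted forward by 8.
Reversing it on pbwwb: shift back: p−8=h, b−8=t, w−8=o, w−8=o, b−8=t → htoot; then reverse → tooth.

tooth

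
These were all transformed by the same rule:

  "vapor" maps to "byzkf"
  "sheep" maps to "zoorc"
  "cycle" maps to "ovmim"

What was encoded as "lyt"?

job

The output letters match the input read backwards, each shifted +10: vapor reversed is ropav. Two steps: reverse the string, then apply a Caesar shift of +10.
Undoing it on lyt: shift back: l−10=b, y−10=o, t−10=j → boj; then reverse → job.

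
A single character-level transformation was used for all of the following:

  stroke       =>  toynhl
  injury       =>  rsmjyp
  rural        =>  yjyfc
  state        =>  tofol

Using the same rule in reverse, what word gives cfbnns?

lagoon

s(18)→t(19) and t(19)→o(14) fit y≡21x+5 (mod 26); the inverse of 21 mod 26 is 5. Each letter's alphabet position (a=0..z=25) is mapped through 21·x+5 mod 26 — an affine cipher.
Reversing it on cfbnns: c(2)→5·(2−5)≡11=l; f(5)→5·(5−5)≡0=a; b(1)→5·(1−5)≡6=g; n(13)→5·(13−5)≡14=o; n(13)→5·(13−5)≡14=o; s(18)→5·(18−5)≡13=n (all mod 26).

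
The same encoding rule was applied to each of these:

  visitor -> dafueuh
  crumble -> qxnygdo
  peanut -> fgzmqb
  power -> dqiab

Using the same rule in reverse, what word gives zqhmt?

haven

The output letters match the input read backwards, each shifted +12: visitor reversed is rotisiv. Read the word backwards and shift each letter +12.
Reversing it on zqhmt: shift back: z−12=n, q−12=e, h−12=v, m−12=a, t−12=h → nevah; then reverse → haven.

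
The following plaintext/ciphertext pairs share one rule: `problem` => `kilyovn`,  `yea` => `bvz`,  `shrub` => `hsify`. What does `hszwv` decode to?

This is the alphabet-reversal cipher (Atbash): a becomes z, b becomes y, etc.
Undoing it on hszwv: h↔s, s↔h, z↔a, w↔d, v↔e.

shade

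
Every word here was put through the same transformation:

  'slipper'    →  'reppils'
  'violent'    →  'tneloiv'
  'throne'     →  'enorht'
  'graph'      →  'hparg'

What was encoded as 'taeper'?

It's just the letters in reverse order.
Undoing it on taeper: then reverse → repeat.

repeat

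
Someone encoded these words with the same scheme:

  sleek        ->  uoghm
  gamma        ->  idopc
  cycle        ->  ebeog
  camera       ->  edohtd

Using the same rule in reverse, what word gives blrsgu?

zipper

Shifts by position in sleek: pos 0: s→u (+2), pos 1: l→o (+3), pos 2: e→g (+2), pos 3: e→h (+3) — repeating every 2. The shifts repeat in a cycle of length 2: positions 0,1,… shift by +2, +3, then the pattern repeats.
Reversing it on blrsgu: b−2=z, l−3=i, r−2=p, s−3=p, g−2=e, u−3=r.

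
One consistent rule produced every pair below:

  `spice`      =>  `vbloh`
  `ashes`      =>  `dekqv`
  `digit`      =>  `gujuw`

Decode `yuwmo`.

vital

Shifts by position in spice: pos 0: s→v (+3), pos 1: p→b (+12), pos 2: i→l (+3), pos 3: c→o (+12) — repeating every 2. The shifts repeat in a cycle of length 2: positions 0,1,… shift by +3, +12, then the pattern repeats.
Undoing it on yuwmo: y−3=v, u−12=i, w−3=t, m−12=a, o−3=l.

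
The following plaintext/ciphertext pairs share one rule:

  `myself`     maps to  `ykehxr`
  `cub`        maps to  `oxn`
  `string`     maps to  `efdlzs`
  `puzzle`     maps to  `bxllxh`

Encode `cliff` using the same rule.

oxlrr

The rule splits by letter class: vowels +3, consonants +12.
Applying it to cliff: c(cons)+12=o, l(cons)+12=x, i(vowel)+3=l, f(cons)+12=r, f(cons)+12=r.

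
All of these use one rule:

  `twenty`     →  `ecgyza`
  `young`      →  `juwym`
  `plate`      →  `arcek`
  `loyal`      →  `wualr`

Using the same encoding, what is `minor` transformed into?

xopzx

A repeating key of period 3 is used — shifts +11, +6, +2 over and over.
Applying it to minor: m+11=x, i+6=o, n+2=p, o+11=z, r+6=x.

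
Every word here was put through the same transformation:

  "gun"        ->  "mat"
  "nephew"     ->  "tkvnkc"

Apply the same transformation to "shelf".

ynkrl

Compare letters: g→m is +6, u→a is +6, n→t is +6 — a constant shift. This is a Caesar cipher with shift 6.
Applying it to shelf: s+6=y, h+6=n, e+6=k, l+6=r, f+6=l.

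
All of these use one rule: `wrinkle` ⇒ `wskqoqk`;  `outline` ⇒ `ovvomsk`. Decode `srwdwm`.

squash

In wrinkle: w→w is +0, r→s is +1, i→k is +2, n→q is +3 — the shift increases by 1 each position. The shift increases by 1 at each position, starting from +0: 0, 1, 2, ….
Reversing it on srwdwm: s−0=s, r−1=q, w−2=u, d−3=a, w−4=s, m−5=h.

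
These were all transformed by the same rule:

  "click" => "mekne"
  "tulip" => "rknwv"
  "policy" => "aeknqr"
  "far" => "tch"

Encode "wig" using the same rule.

iky

The output letters match the input read backwards, each shifted +2: click reversed is kcilc. The word is reversed, then every letter is shifted forward by 2.
On wig: reverse → giw; then shift: g+2=i, i+2=k, w+2=y.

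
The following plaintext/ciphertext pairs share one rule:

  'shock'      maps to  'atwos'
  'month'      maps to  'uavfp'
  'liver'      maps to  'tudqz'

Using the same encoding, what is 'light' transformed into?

Shifts by position in shock: pos 0: s→a (+8), pos 1: h→t (+12), pos 2: o→w (+8), pos 3: c→o (+12) — repeating every 2. It's a Vigenère-style cipher with numeric key [8,12]: position i shifts by key[i mod 2].
On light: l+8=t, i+12=u, g+8=o, h+12=t, t+8=b.

tuotb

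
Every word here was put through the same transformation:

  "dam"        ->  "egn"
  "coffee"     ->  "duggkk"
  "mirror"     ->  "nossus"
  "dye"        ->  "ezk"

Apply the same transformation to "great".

The shift depends on letter class: consonant d→e is +1, but vowel a→g is +6. Two shifts are in play — +6 for a/e/i/o/u, +1 for every other letter.
On great: g(cons)+1=h, r(cons)+1=s, e(vowel)+6=k, a(vowel)+6=g, t(cons)+1=u.

hskgu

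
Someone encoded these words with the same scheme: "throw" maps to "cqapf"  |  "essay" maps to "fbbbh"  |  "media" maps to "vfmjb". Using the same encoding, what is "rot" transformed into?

apc

The shift depends on letter class: consonant t→c is +9, but vowel o→p is +1. Two shifts are in play — +1 for a/e/i/o/u, +9 for every other letter.
On rot: r(cons)+9=a, o(vowel)+1=p, t(cons)+9=c.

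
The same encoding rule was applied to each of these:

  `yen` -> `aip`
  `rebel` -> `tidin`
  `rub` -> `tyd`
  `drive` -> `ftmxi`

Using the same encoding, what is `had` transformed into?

The shift depends on letter class: consonant y→a is +2, but vowel e→i is +4. The rule splits by letter class: vowels +4, consonants +2.
Applying it to had: h(cons)+2=j, a(vowel)+4=e, d(cons)+2=f.

jef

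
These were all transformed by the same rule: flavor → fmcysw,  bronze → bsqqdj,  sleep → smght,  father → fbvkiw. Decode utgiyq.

In flavor: f→f is +0, l→m is +1, a→c is +2, v→y is +3 — the shift increases by 1 each position. Each letter shifts forward by its position index (0, 1, 2, …) — the shift grows by one for each successive letter.
Reversing it on utgiyq: u−0=u, t−1=s, g−2=e, i−3=f, y−4=u, q−5=l.

useful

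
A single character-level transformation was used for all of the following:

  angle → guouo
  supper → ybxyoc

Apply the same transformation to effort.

In angle: a→g is +6, n→u is +7, g→o is +8, l→u is +9 — the shift increases by 1 each position. Letter i (0-indexed) is shifted by i+6, so successive shifts are 6, 7, 8, ….
For effort: e+6=k, f+7=m, f+8=n, o+9=x, r+10=b, t+11=e.

kmnxbe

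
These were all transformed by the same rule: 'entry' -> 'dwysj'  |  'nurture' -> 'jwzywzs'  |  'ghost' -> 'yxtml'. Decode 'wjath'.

cover

Two steps: reverse the string, then apply a Caesar shift of +5.
Reversing it on wjath: shift back: w−5=r, j−5=e, a−5=v, t−5=o, h−5=c → revoc; then reverse → cover.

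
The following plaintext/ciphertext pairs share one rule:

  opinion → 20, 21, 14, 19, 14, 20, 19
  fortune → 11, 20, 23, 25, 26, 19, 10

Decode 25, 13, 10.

o is letter #15 and maps to 20: an offset of 5. Each letter is replaced by its alphabet position (a=1..z=26) + 5.
Reversing it on 25, 13, 10: 25→(25−5)÷1=20=t, 13→(13−5)÷1=8=h, 10→(10−5)÷1=5=e.

the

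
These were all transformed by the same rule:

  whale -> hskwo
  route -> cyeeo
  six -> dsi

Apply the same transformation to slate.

Two shifts are in play — +10 for a/e/i/o/u, +11 for every other letter.
On slate: s(cons)+11=d, l(cons)+11=w, a(vowel)+10=k, t(cons)+11=e, e(vowel)+10=o.

dwkeo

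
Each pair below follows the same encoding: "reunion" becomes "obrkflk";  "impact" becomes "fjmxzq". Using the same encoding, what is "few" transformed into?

Compare letters: r→o is +23, e→b is +23, u→r is +23 — a constant shift. Each letter is shifted forward by 23 in the alphabet (a Caesar shift of +23).
Applying it to few: f+23=c, e+23=b, w+23=t.

cbt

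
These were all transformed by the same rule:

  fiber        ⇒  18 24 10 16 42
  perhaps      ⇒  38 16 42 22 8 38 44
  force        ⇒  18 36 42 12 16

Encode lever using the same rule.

30 16 50 16 42

Each letter becomes 2×(its alphabet position, a=1..z=26) + 6.
On lever: l=12→30, e=5→16, v=22→50, e=5→16, r=18→42.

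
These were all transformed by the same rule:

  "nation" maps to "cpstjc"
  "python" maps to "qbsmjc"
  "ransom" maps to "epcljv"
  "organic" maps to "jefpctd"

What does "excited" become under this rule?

rudtsrk

Each letter's alphabet position (a=0..z=25) is mapped through 7·x+15 mod 26 — an affine cipher.
On excited: e(4)→7·4+15≡17=r; x(23)→7·23+15≡20=u; c(2)→7·2+15≡3=d; i(8)→7·8+15≡19=t; t(19)→7·19+15≡18=s; e(4)→7·4+15≡17=r; d(3)→7·3+15≡10=k (all mod 26).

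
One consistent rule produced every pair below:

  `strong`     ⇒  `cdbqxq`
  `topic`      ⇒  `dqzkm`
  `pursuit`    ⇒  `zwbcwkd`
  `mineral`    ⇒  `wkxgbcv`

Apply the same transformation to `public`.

The shift depends on letter class: consonant s→c is +10, but vowel o→q is +2. Two shifts are in play — +2 for a/e/i/o/u, +10 for every other letter.
On public: p(cons)+10=z, u(vowel)+2=w, b(cons)+10=l, l(cons)+10=v, i(vowel)+2=k, c(cons)+10=m.

zwlvkm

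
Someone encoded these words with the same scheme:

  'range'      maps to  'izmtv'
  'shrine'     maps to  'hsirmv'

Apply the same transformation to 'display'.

wrhkozb

Letters are reflected about the middle of the alphabet (position → 25−position): Atbash.
On display: d↔w, i↔r, s↔h, p↔k, l↔o, a↔z, y↔b.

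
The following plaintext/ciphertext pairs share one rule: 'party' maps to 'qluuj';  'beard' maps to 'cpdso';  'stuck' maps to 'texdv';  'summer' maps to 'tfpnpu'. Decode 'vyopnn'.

Shifts by position in party: pos 0: p→q (+1), pos 1: a→l (+11), pos 2: r→u (+3), pos 3: t→u (+1), pos 4: y→j (+11) — repeating every 3. The shifts repeat in a cycle of length 3: positions 0,1,… shift by +1, +11, +3, then the pattern repeats.
Reversing it on vyopnn: v−1=u, y−11=n, o−3=l, p−1=o, n−11=c, n−3=k.

unlock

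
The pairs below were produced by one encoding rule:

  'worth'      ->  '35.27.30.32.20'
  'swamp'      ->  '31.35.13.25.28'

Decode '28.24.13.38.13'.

w is letter #23 and maps to 35: an offset of 12. Each letter is replaced by its alphabet position (a=1..z=26) + 12.
Undoing it on 28.24.13.38.13: 28→(28−12)÷1=16=p, 24→(24−12)÷1=12=l, 13→(13−12)÷1=1=a, 38→(38−12)÷1=26=z, 13→(13−12)÷1=1=a.

plaza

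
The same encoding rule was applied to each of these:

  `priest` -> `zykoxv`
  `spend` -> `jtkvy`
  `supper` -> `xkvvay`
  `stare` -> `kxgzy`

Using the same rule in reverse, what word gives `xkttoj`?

dinner

The output letters match the input read backwards, each shifted +6: priest reversed is tseirp. Two steps: reverse the string, then apply a Caesar shift of +6.
Undoing it on xkttoj: shift back: x−6=r, k−6=e, t−6=n, t−6=n, o−6=i, j−6=d → rennid; then reverse → dinner.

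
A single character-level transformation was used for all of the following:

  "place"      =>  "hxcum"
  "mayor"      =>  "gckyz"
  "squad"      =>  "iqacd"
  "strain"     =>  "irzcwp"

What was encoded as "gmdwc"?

p(15)→h(7) and l(11)→x(23) fit y≡9x+2 (mod 26); the inverse of 9 mod 26 is 3. This is an affine cipher: with a=0,…,z=25, each position x becomes (9x+2) mod 26.
Reversing it on gmdwc: g(6)→3·(6−2)≡12=m; m(12)→3·(12−2)≡4=e; d(3)→3·(3−2)≡3=d; w(22)→3·(22−2)≡8=i; c(2)→3·(2−2)≡0=a (all mod 26).

media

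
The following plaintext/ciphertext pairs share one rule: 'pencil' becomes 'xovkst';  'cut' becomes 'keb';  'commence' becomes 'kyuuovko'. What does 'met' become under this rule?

uob

The shift depends on letter class: consonant p→x is +8, but vowel e→o is +10. Vowels shift forward by 10 and consonants shift forward by 8.
For met: m(cons)+8=u, e(vowel)+10=o, t(cons)+8=b.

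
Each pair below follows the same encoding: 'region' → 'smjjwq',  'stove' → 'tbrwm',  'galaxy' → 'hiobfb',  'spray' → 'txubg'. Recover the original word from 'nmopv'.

melon

It's a Vigenère-style cipher with numeric key [1,8,3]: position i shifts by key[i mod 3].
Decoding nmopv: n−1=m, m−8=e, o−3=l, p−1=o, v−8=n.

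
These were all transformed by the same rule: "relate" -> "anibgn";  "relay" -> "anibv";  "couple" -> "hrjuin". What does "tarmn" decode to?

Treating letters as 0–25, the rule is x ↦ 3x + 1 (mod 26).
Reversing it on tarmn: t(19)→9·(19−1)≡6=g; a(0)→9·(0−1)≡17=r; r(17)→9·(17−1)≡14=o; m(12)→9·(12−1)≡21=v; n(13)→9·(13−1)≡4=e (all mod 26).

grove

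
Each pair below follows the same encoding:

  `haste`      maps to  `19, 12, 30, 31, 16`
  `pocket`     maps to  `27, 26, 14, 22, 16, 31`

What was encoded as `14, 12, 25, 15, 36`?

The number is (letter's place in the alphabet, a=1) + 11.
Undoing it on 14, 12, 25, 15, 36: 14→(14−11)÷1=3=c, 12→(12−11)÷1=1=a, 25→(25−11)÷1=14=n, 15→(15−11)÷1=4=d, 36→(36−11)÷1=25=y.

candy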